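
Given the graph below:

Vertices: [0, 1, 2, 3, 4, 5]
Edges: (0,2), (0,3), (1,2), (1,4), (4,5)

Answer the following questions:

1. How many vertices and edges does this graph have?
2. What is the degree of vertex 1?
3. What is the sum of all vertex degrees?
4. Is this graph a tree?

Count: 6 vertices, 5 edges.
Vertex 1 has neighbors [2, 4], degree = 2.
Handshaking lemma: 2 * 5 = 10.
A graph is a tree iff it is connected and has exactly n-1 edges. This graph is connected (all 6 vertices in one component) and has 6-1 = 5 edges. It is a tree.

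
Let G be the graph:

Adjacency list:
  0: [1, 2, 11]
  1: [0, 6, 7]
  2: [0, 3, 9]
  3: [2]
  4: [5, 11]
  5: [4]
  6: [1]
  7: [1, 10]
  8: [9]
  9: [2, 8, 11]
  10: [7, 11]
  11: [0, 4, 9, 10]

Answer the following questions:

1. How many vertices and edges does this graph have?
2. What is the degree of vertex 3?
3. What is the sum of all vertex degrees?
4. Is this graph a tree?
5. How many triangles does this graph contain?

Count: 12 vertices, 13 edges.
Vertex 3 has neighbors [2], degree = 1.
Handshaking lemma: 2 * 13 = 26.
A tree on 12 vertices has 11 edges. This graph has 13 edges (2 extra). Not a tree.
Number of triangles = 0.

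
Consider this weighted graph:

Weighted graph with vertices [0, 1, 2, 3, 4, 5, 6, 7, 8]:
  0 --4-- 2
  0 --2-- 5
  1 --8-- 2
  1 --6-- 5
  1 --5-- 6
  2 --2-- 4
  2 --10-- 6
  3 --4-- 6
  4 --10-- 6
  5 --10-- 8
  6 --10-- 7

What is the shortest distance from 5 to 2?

Using Dijkstra's algorithm from vertex 5:
Shortest path: 5 -> 0 -> 2
Total weight: 2 + 4 = 6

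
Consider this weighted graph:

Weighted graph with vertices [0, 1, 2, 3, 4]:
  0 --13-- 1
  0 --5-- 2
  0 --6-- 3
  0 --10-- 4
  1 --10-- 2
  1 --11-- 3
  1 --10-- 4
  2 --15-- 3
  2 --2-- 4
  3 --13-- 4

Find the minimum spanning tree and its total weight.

Applying Kruskal's algorithm (sort edges by weight, add if no cycle):
  Add (2,4) w=2
  Add (0,2) w=5
  Add (0,3) w=6
  Skip (0,4) w=10 (creates cycle)
  Add (1,2) w=10
  Skip (1,4) w=10 (creates cycle)
  Skip (1,3) w=11 (creates cycle)
  Skip (0,1) w=13 (creates cycle)
  Skip (3,4) w=13 (creates cycle)
  Skip (2,3) w=15 (creates cycle)
MST weight = 23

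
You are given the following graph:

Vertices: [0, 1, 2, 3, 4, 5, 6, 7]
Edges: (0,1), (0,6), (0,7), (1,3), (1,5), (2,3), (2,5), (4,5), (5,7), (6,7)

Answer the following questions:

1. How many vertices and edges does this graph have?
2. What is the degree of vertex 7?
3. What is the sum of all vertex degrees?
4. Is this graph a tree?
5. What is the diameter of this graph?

Count: 8 vertices, 10 edges.
Vertex 7 has neighbors [0, 5, 6], degree = 3.
Handshaking lemma: 2 * 10 = 20.
A tree on 8 vertices has 7 edges. This graph has 10 edges (3 extra). Not a tree.
Diameter (longest shortest path) = 3.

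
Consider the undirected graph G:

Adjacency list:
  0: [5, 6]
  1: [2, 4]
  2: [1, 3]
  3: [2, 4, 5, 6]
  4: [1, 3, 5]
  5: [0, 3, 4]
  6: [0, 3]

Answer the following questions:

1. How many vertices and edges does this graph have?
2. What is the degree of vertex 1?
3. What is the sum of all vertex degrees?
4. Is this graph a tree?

Count: 7 vertices, 9 edges.
Vertex 1 has neighbors [2, 4], degree = 2.
Handshaking lemma: 2 * 9 = 18.
A tree on 7 vertices has 6 edges. This graph has 9 edges (3 extra). Not a tree.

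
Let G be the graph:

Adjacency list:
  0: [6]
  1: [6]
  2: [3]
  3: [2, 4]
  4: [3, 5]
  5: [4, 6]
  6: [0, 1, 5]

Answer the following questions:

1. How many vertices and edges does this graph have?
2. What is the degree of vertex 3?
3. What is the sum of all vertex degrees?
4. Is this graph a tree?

Count: 7 vertices, 6 edges.
Vertex 3 has neighbors [2, 4], degree = 2.
Handshaking lemma: 2 * 6 = 12.
A graph is a tree iff it is connected and has exactly n-1 edges. This graph is connected (all 7 vertices in one component) and has 7-1 = 6 edges. It is a tree.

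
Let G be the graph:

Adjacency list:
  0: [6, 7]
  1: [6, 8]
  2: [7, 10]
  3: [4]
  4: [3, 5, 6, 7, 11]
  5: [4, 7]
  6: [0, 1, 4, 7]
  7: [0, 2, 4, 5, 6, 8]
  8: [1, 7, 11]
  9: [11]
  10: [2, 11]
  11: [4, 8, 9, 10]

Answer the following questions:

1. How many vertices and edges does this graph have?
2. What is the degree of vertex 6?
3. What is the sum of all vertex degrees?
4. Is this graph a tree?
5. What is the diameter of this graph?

Count: 12 vertices, 17 edges.
Vertex 6 has neighbors [0, 1, 4, 7], degree = 4.
Handshaking lemma: 2 * 17 = 34.
A tree on 12 vertices has 11 edges. This graph has 17 edges (6 extra). Not a tree.
Diameter (longest shortest path) = 4.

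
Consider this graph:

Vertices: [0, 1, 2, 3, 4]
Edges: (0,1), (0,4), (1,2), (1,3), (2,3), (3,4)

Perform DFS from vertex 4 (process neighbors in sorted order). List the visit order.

DFS from vertex 4 (neighbors processed in ascending order):
Visit order: 4, 0, 1, 2, 3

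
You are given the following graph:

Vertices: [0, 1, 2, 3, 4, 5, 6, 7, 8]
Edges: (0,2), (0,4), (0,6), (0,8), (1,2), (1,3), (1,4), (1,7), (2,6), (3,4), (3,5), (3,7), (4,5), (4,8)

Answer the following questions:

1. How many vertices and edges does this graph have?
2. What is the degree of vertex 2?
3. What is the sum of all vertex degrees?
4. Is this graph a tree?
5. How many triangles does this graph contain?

Count: 9 vertices, 14 edges.
Vertex 2 has neighbors [0, 1, 6], degree = 3.
Handshaking lemma: 2 * 14 = 28.
A tree on 9 vertices has 8 edges. This graph has 14 edges (6 extra). Not a tree.
Number of triangles = 5.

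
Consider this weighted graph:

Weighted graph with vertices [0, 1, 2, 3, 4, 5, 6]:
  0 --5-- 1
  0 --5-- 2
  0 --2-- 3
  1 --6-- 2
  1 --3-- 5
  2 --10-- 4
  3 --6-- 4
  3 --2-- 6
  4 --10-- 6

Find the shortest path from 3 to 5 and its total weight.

Using Dijkstra's algorithm from vertex 3:
Shortest path: 3 -> 0 -> 1 -> 5
Total weight: 2 + 5 + 3 = 10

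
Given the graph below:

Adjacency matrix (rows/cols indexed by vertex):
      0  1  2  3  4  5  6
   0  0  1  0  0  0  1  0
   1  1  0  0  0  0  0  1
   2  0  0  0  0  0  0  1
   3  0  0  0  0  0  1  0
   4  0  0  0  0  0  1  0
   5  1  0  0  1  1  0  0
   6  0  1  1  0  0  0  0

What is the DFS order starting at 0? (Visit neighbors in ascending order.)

DFS from vertex 0 (neighbors processed in ascending order):
Visit order: 0, 1, 6, 2, 5, 3, 4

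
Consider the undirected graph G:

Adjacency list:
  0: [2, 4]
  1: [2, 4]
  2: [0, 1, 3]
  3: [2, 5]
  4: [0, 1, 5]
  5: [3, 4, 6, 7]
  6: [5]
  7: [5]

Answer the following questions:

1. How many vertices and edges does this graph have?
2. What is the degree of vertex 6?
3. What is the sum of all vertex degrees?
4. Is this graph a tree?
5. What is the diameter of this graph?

Count: 8 vertices, 9 edges.
Vertex 6 has neighbors [5], degree = 1.
Handshaking lemma: 2 * 9 = 18.
A tree on 8 vertices has 7 edges. This graph has 9 edges (2 extra). Not a tree.
Diameter (longest shortest path) = 3.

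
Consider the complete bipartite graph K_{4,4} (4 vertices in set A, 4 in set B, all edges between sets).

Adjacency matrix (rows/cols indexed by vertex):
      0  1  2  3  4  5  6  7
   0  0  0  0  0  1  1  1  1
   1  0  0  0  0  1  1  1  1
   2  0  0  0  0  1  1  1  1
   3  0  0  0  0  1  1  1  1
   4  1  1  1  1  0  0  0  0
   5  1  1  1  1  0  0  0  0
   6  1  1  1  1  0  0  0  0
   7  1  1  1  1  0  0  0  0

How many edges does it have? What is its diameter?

K_{4,4} has 4 * 4 = 16 edges.
Any vertex reaches any opposite-side vertex in 1 step; same-side vertices reach in 2 steps via any opposite-side vertex.
Diameter = 2.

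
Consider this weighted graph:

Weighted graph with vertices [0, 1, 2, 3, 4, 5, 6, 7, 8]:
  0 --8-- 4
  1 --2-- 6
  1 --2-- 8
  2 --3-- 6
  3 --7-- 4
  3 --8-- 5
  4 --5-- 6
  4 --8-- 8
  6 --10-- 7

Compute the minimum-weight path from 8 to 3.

Using Dijkstra's algorithm from vertex 8:
Shortest path: 8 -> 4 -> 3
Total weight: 8 + 7 = 15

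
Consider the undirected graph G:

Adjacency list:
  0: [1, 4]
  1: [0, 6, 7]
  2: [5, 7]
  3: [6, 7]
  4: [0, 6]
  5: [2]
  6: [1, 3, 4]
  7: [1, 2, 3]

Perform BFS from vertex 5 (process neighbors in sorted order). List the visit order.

BFS from vertex 5 (neighbors processed in ascending order):
Visit order: 5, 2, 7, 1, 3, 0, 6, 4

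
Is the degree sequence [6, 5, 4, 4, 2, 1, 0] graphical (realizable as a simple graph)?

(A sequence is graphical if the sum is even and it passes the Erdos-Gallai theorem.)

Sum of degrees = 22. Sum is even but fails Erdos-Gallai. The sequence is NOT graphical.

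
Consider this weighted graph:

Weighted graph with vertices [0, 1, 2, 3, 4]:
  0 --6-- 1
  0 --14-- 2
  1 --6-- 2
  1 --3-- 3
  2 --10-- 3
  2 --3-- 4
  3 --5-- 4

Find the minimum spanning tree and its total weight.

Applying Kruskal's algorithm (sort edges by weight, add if no cycle):
  Add (1,3) w=3
  Add (2,4) w=3
  Add (3,4) w=5
  Add (0,1) w=6
  Skip (1,2) w=6 (creates cycle)
  Skip (2,3) w=10 (creates cycle)
  Skip (0,2) w=14 (creates cycle)
MST weight = 17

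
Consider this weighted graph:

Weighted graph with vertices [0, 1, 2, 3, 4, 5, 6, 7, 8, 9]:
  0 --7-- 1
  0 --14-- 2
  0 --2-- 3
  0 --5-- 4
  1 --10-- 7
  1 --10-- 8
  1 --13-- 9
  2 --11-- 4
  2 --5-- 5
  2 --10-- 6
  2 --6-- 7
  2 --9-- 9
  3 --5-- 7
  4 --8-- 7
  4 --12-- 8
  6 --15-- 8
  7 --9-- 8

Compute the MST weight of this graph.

Applying Kruskal's algorithm (sort edges by weight, add if no cycle):
  Add (0,3) w=2
  Add (0,4) w=5
  Add (2,5) w=5
  Add (3,7) w=5
  Add (2,7) w=6
  Add (0,1) w=7
  Skip (4,7) w=8 (creates cycle)
  Add (2,9) w=9
  Add (7,8) w=9
  Skip (1,7) w=10 (creates cycle)
  Skip (1,8) w=10 (creates cycle)
  Add (2,6) w=10
  Skip (2,4) w=11 (creates cycle)
  Skip (4,8) w=12 (creates cycle)
  Skip (1,9) w=13 (creates cycle)
  Skip (0,2) w=14 (creates cycle)
  Skip (6,8) w=15 (creates cycle)
MST weight = 58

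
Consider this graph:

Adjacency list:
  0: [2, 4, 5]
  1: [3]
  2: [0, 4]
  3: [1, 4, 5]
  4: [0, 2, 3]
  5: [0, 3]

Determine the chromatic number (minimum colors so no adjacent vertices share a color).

The graph has a maximum clique of size 3 (lower bound on chromatic number).
A valid 3-coloring: {0: 0, 1: 1, 2: 2, 3: 0, 4: 1, 5: 1}.
Chromatic number = 3.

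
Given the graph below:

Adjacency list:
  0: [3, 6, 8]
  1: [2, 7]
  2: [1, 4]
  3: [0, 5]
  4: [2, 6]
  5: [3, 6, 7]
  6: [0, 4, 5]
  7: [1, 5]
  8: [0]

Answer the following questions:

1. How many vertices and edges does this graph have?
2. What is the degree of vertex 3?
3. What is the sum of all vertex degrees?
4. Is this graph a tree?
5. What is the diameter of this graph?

Count: 9 vertices, 10 edges.
Vertex 3 has neighbors [0, 5], degree = 2.
Handshaking lemma: 2 * 10 = 20.
A tree on 9 vertices has 8 edges. This graph has 10 edges (2 extra). Not a tree.
Diameter (longest shortest path) = 5.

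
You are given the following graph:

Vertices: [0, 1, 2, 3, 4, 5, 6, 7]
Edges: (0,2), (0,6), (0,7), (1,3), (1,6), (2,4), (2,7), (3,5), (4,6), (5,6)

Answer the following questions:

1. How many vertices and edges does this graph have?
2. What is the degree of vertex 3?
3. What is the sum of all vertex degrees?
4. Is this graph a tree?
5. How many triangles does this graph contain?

Count: 8 vertices, 10 edges.
Vertex 3 has neighbors [1, 5], degree = 2.
Handshaking lemma: 2 * 10 = 20.
A tree on 8 vertices has 7 edges. This graph has 10 edges (3 extra). Not a tree.
Number of triangles = 1.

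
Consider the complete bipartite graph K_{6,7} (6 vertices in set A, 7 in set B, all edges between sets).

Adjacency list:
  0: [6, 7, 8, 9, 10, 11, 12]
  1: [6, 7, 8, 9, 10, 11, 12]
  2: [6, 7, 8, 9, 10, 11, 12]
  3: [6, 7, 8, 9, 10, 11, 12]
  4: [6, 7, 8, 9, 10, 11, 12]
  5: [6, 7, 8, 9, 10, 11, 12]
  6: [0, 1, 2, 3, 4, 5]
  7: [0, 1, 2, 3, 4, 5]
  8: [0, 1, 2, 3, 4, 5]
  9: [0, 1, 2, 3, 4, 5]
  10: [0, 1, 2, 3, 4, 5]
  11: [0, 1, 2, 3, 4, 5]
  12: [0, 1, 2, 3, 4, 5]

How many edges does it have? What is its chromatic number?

K_{6,7} has 6 * 7 = 42 edges.
Bipartite graphs have chromatic number 2 (color each partition differently).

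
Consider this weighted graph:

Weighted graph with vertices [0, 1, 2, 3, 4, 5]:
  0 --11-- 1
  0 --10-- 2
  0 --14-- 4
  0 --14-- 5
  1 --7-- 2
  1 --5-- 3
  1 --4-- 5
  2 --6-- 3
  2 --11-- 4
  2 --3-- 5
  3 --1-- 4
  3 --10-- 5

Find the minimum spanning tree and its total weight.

Applying Kruskal's algorithm (sort edges by weight, add if no cycle):
  Add (3,4) w=1
  Add (2,5) w=3
  Add (1,5) w=4
  Add (1,3) w=5
  Skip (2,3) w=6 (creates cycle)
  Skip (1,2) w=7 (creates cycle)
  Add (0,2) w=10
  Skip (3,5) w=10 (creates cycle)
  Skip (0,1) w=11 (creates cycle)
  Skip (2,4) w=11 (creates cycle)
  Skip (0,4) w=14 (creates cycle)
  Skip (0,5) w=14 (creates cycle)
MST weight = 23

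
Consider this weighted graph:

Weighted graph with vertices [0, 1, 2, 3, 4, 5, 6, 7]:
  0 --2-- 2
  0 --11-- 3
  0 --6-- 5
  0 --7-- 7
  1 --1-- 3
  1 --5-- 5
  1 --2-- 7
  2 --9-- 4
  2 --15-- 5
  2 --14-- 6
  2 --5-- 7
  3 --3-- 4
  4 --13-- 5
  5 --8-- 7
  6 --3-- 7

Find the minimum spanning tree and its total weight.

Applying Kruskal's algorithm (sort edges by weight, add if no cycle):
  Add (1,3) w=1
  Add (0,2) w=2
  Add (1,7) w=2
  Add (3,4) w=3
  Add (6,7) w=3
  Add (1,5) w=5
  Add (2,7) w=5
  Skip (0,5) w=6 (creates cycle)
  Skip (0,7) w=7 (creates cycle)
  Skip (5,7) w=8 (creates cycle)
  Skip (2,4) w=9 (creates cycle)
  Skip (0,3) w=11 (creates cycle)
  Skip (4,5) w=13 (creates cycle)
  Skip (2,6) w=14 (creates cycle)
  Skip (2,5) w=15 (creates cycle)
MST weight = 21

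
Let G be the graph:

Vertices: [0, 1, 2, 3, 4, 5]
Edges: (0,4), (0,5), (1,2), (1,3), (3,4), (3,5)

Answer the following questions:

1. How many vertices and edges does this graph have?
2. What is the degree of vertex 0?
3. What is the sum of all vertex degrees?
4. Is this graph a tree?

Count: 6 vertices, 6 edges.
Vertex 0 has neighbors [4, 5], degree = 2.
Handshaking lemma: 2 * 6 = 12.
A tree on 6 vertices has 5 edges. This graph has 6 edges (1 extra). Not a tree.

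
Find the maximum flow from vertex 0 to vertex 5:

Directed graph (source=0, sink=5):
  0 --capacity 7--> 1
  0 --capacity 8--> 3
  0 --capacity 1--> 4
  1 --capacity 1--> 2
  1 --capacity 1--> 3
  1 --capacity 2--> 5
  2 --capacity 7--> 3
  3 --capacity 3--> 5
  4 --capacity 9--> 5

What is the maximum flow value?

Computing max flow:
  Flow on (0->1): 3/7
  Flow on (0->3): 2/8
  Flow on (0->4): 1/1
  Flow on (1->3): 1/1
  Flow on (1->5): 2/2
  Flow on (3->5): 3/3
  Flow on (4->5): 1/9
Maximum flow = 6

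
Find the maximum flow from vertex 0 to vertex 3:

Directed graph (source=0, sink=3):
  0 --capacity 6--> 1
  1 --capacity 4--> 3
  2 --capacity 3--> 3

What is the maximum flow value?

Computing max flow:
  Flow on (0->1): 4/6
  Flow on (1->3): 4/4
Maximum flow = 4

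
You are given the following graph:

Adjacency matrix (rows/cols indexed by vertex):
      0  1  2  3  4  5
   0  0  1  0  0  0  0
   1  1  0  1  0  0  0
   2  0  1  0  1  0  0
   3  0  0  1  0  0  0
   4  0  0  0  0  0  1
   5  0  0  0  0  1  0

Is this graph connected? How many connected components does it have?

Checking connectivity: the graph has 2 connected component(s).
Components: [[0, 1, 2, 3], [4, 5]]. The graph is NOT connected.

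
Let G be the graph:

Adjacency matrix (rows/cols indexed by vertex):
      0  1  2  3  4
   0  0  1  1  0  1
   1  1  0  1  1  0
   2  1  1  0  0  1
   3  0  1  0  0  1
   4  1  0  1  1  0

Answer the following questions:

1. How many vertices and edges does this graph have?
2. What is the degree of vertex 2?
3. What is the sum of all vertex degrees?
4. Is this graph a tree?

Count: 5 vertices, 7 edges.
Vertex 2 has neighbors [0, 1, 4], degree = 3.
Handshaking lemma: 2 * 7 = 14.
A tree on 5 vertices has 4 edges. This graph has 7 edges (3 extra). Not a tree.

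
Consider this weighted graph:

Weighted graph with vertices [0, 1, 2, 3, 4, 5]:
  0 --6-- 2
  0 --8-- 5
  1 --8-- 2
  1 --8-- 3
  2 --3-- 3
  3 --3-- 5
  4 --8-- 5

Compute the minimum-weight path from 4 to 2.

Using Dijkstra's algorithm from vertex 4:
Shortest path: 4 -> 5 -> 3 -> 2
Total weight: 8 + 3 + 3 = 14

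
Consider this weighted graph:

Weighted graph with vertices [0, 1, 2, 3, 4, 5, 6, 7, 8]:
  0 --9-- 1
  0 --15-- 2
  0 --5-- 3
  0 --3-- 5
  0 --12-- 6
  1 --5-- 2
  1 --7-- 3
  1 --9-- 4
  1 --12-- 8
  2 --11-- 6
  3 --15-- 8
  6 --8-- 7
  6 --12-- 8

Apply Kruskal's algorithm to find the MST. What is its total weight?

Applying Kruskal's algorithm (sort edges by weight, add if no cycle):
  Add (0,5) w=3
  Add (0,3) w=5
  Add (1,2) w=5
  Add (1,3) w=7
  Add (6,7) w=8
  Skip (0,1) w=9 (creates cycle)
  Add (1,4) w=9
  Add (2,6) w=11
  Skip (0,6) w=12 (creates cycle)
  Add (1,8) w=12
  Skip (6,8) w=12 (creates cycle)
  Skip (0,2) w=15 (creates cycle)
  Skip (3,8) w=15 (creates cycle)
MST weight = 60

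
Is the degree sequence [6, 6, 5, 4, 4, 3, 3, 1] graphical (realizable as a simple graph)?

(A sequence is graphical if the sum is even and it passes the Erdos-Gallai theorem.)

Sum of degrees = 32. Sum is even and passes Erdos-Gallai. The sequence IS graphical.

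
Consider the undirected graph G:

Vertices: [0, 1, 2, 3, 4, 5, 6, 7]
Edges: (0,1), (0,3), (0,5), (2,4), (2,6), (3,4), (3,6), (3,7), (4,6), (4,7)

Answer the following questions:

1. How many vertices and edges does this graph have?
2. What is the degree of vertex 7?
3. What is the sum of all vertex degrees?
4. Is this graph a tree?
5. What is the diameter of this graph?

Count: 8 vertices, 10 edges.
Vertex 7 has neighbors [3, 4], degree = 2.
Handshaking lemma: 2 * 10 = 20.
A tree on 8 vertices has 7 edges. This graph has 10 edges (3 extra). Not a tree.
Diameter (longest shortest path) = 4.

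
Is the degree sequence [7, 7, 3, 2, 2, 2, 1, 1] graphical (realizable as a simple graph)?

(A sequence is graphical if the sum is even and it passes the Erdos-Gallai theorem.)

Sum of degrees = 25. Sum is odd, so the sequence is NOT graphical.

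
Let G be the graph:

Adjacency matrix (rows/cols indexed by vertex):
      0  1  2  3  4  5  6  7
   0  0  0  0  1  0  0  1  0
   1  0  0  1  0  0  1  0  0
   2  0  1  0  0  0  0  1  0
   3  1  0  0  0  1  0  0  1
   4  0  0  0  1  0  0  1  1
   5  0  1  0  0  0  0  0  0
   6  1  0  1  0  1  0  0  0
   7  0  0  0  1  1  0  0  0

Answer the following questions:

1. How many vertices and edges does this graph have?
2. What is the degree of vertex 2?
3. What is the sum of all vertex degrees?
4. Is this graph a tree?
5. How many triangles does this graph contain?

Count: 8 vertices, 9 edges.
Vertex 2 has neighbors [1, 6], degree = 2.
Handshaking lemma: 2 * 9 = 18.
A tree on 8 vertices has 7 edges. This graph has 9 edges (2 extra). Not a tree.
Number of triangles = 1.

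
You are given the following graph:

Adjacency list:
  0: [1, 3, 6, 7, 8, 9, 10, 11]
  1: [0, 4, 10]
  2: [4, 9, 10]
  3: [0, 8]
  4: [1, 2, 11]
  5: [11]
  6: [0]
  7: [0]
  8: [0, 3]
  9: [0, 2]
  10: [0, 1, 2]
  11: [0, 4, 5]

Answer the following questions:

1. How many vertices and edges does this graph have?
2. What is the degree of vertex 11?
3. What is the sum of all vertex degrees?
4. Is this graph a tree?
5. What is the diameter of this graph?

Count: 12 vertices, 16 edges.
Vertex 11 has neighbors [0, 4, 5], degree = 3.
Handshaking lemma: 2 * 16 = 32.
A tree on 12 vertices has 11 edges. This graph has 16 edges (5 extra). Not a tree.
Diameter (longest shortest path) = 3.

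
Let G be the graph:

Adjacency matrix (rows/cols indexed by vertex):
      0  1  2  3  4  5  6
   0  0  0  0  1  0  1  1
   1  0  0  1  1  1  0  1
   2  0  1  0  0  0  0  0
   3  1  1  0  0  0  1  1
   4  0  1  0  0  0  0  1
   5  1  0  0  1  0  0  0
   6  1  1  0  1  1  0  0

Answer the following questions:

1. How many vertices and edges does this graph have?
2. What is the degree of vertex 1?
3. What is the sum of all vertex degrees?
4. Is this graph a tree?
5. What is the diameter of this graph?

Count: 7 vertices, 10 edges.
Vertex 1 has neighbors [2, 3, 4, 6], degree = 4.
Handshaking lemma: 2 * 10 = 20.
A tree on 7 vertices has 6 edges. This graph has 10 edges (4 extra). Not a tree.
Diameter (longest shortest path) = 3.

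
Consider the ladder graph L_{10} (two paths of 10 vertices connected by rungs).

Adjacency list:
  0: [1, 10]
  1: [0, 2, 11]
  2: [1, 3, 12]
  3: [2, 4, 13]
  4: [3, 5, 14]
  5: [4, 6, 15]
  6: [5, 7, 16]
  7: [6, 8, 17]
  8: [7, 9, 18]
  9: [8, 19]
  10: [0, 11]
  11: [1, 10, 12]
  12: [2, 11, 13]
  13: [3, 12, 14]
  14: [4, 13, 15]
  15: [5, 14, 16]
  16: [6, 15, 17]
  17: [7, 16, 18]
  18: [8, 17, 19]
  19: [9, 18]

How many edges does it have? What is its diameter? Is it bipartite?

Ladder graph L_{10}: 10 rungs + 2 * (10-1) path edges = 10 + 18 = 28 edges.
Diameter = 10.
Ladder graphs are bipartite (alternating coloring along each path).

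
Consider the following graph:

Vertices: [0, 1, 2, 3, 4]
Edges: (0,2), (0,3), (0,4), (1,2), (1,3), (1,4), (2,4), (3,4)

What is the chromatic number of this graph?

The graph has a maximum clique of size 3 (lower bound on chromatic number).
A valid 3-coloring: {0: 1, 1: 1, 2: 2, 3: 2, 4: 0}.
Chromatic number = 3.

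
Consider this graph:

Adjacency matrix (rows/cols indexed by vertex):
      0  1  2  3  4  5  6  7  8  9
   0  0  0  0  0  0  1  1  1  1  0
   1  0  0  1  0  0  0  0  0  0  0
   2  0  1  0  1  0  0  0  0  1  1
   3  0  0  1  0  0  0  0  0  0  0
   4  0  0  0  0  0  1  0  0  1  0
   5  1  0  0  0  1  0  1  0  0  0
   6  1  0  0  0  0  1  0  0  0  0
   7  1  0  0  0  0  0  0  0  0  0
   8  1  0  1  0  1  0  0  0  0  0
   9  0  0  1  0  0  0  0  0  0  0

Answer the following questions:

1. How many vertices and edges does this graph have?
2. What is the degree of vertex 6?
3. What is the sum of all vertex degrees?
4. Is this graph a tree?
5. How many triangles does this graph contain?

Count: 10 vertices, 11 edges.
Vertex 6 has neighbors [0, 5], degree = 2.
Handshaking lemma: 2 * 11 = 22.
A tree on 10 vertices has 9 edges. This graph has 11 edges (2 extra). Not a tree.
Number of triangles = 1.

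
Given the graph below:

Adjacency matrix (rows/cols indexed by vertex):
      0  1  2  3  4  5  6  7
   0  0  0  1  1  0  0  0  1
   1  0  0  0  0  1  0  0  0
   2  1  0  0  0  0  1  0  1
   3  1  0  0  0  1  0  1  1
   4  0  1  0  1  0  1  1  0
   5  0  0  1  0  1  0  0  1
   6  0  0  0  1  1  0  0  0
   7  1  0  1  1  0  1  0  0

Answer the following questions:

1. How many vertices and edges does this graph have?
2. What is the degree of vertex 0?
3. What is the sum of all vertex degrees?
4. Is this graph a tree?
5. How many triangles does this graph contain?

Count: 8 vertices, 12 edges.
Vertex 0 has neighbors [2, 3, 7], degree = 3.
Handshaking lemma: 2 * 12 = 24.
A tree on 8 vertices has 7 edges. This graph has 12 edges (5 extra). Not a tree.
Number of triangles = 4.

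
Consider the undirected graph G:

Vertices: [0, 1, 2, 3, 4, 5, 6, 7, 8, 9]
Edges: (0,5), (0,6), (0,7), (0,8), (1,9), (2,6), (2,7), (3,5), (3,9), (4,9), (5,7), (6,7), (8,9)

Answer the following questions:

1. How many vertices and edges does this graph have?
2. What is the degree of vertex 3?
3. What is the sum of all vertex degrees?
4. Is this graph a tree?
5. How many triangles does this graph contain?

Count: 10 vertices, 13 edges.
Vertex 3 has neighbors [5, 9], degree = 2.
Handshaking lemma: 2 * 13 = 26.
A tree on 10 vertices has 9 edges. This graph has 13 edges (4 extra). Not a tree.
Number of triangles = 3.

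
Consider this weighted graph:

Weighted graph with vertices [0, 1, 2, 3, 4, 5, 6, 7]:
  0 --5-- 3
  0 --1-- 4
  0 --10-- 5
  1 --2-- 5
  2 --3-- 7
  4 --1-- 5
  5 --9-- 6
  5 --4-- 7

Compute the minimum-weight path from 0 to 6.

Using Dijkstra's algorithm from vertex 0:
Shortest path: 0 -> 4 -> 5 -> 6
Total weight: 1 + 1 + 9 = 11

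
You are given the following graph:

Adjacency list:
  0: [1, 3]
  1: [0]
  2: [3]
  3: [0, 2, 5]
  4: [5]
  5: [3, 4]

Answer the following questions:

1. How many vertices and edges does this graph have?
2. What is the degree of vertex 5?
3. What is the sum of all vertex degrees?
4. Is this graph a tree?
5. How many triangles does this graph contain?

Count: 6 vertices, 5 edges.
Vertex 5 has neighbors [3, 4], degree = 2.
Handshaking lemma: 2 * 5 = 10.
A graph is a tree iff it is connected and has exactly n-1 edges. This graph is connected (all 6 vertices in one component) and has 6-1 = 5 edges. It is a tree.
Number of triangles = 0.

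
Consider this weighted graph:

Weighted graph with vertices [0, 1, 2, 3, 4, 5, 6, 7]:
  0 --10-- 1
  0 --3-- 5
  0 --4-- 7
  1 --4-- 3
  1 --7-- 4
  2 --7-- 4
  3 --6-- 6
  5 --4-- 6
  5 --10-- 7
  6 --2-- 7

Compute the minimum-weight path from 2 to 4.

Using Dijkstra's algorithm from vertex 2:
Shortest path: 2 -> 4
Total weight: 7 = 7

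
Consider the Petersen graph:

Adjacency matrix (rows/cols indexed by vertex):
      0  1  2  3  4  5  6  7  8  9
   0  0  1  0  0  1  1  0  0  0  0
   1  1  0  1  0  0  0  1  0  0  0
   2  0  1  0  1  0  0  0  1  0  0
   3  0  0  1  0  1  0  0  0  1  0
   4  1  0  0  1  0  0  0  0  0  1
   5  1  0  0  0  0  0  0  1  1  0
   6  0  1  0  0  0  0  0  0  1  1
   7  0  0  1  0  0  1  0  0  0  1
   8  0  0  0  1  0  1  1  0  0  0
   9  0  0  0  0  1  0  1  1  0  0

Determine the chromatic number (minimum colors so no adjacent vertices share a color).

The Petersen graph contains odd cycles (e.g. the outer 5-cycle), so chi >= 3.
A proper 3-coloring exists (it is a well-known 3-chromatic graph).
Chromatic number = 3.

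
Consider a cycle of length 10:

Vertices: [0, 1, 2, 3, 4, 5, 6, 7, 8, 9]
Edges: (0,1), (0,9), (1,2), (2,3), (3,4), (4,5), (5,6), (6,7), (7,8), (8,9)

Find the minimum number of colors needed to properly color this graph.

This is an even cycle (C_10). Even cycles are bipartite.
Chromatic number = 2.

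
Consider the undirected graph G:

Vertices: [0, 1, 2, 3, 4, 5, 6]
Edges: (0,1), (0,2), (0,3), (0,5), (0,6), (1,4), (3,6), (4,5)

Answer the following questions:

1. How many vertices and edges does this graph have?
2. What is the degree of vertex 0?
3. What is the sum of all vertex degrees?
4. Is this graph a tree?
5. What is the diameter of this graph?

Count: 7 vertices, 8 edges.
Vertex 0 has neighbors [1, 2, 3, 5, 6], degree = 5.
Handshaking lemma: 2 * 8 = 16.
A tree on 7 vertices has 6 edges. This graph has 8 edges (2 extra). Not a tree.
Diameter (longest shortest path) = 3.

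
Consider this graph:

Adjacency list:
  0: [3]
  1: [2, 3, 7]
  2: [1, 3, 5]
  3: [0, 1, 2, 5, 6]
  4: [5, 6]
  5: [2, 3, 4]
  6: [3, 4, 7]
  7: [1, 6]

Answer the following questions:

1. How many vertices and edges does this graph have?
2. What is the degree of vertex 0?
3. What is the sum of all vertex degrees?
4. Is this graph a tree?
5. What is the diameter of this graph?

Count: 8 vertices, 11 edges.
Vertex 0 has neighbors [3], degree = 1.
Handshaking lemma: 2 * 11 = 22.
A tree on 8 vertices has 7 edges. This graph has 11 edges (4 extra). Not a tree.
Diameter (longest shortest path) = 3.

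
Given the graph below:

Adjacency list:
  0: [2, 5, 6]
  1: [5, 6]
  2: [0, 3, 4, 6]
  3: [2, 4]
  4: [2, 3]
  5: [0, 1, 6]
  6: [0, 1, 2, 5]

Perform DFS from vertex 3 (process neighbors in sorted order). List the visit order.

DFS from vertex 3 (neighbors processed in ascending order):
Visit order: 3, 2, 0, 5, 1, 6, 4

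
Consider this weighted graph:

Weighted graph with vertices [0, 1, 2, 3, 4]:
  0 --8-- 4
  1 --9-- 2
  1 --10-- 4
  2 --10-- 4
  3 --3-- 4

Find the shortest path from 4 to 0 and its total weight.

Using Dijkstra's algorithm from vertex 4:
Shortest path: 4 -> 0
Total weight: 8 = 8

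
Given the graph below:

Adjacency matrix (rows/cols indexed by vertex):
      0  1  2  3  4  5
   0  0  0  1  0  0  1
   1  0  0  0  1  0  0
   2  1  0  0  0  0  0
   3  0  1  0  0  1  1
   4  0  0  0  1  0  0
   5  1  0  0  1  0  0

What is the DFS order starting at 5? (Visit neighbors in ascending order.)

DFS from vertex 5 (neighbors processed in ascending order):
Visit order: 5, 0, 2, 3, 1, 4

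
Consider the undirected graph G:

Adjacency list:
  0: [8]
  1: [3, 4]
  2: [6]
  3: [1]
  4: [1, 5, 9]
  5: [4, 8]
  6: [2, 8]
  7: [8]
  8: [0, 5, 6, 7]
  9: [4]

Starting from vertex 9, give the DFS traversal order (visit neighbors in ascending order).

DFS from vertex 9 (neighbors processed in ascending order):
Visit order: 9, 4, 1, 3, 5, 8, 0, 6, 2, 7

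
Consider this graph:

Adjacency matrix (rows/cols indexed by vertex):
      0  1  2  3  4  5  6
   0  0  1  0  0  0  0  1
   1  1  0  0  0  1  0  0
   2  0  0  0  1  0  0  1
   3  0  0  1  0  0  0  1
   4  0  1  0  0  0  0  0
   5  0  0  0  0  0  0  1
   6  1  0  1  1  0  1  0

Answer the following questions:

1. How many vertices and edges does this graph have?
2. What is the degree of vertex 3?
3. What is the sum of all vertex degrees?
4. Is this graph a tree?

Count: 7 vertices, 7 edges.
Vertex 3 has neighbors [2, 6], degree = 2.
Handshaking lemma: 2 * 7 = 14.
A tree on 7 vertices has 6 edges. This graph has 7 edges (1 extra). Not a tree.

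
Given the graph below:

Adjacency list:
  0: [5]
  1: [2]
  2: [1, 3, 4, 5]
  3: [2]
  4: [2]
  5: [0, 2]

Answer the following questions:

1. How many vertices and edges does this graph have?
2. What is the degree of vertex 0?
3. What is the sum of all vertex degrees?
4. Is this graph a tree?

Count: 6 vertices, 5 edges.
Vertex 0 has neighbors [5], degree = 1.
Handshaking lemma: 2 * 5 = 10.
A graph is a tree iff it is connected and has exactly n-1 edges. This graph is connected (all 6 vertices in one component) and has 6-1 = 5 edges. It is a tree.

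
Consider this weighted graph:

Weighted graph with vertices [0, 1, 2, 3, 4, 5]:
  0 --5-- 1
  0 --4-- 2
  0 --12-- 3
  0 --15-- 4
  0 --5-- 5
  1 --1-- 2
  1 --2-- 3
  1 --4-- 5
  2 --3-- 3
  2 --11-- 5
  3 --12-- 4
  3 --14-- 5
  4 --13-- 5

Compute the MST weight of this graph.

Applying Kruskal's algorithm (sort edges by weight, add if no cycle):
  Add (1,2) w=1
  Add (1,3) w=2
  Skip (2,3) w=3 (creates cycle)
  Add (0,2) w=4
  Add (1,5) w=4
  Skip (0,5) w=5 (creates cycle)
  Skip (0,1) w=5 (creates cycle)
  Skip (2,5) w=11 (creates cycle)
  Skip (0,3) w=12 (creates cycle)
  Add (3,4) w=12
  Skip (4,5) w=13 (creates cycle)
  Skip (3,5) w=14 (creates cycle)
  Skip (0,4) w=15 (creates cycle)
MST weight = 23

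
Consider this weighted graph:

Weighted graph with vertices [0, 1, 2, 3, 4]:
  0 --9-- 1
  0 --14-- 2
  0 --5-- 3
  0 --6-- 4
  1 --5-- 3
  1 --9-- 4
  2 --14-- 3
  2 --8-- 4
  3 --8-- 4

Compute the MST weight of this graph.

Applying Kruskal's algorithm (sort edges by weight, add if no cycle):
  Add (0,3) w=5
  Add (1,3) w=5
  Add (0,4) w=6
  Add (2,4) w=8
  Skip (3,4) w=8 (creates cycle)
  Skip (0,1) w=9 (creates cycle)
  Skip (1,4) w=9 (creates cycle)
  Skip (0,2) w=14 (creates cycle)
  Skip (2,3) w=14 (creates cycle)
MST weight = 24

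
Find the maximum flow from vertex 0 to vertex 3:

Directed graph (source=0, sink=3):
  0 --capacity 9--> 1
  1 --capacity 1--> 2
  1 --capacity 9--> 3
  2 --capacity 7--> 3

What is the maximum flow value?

Computing max flow:
  Flow on (0->1): 9/9
  Flow on (1->3): 9/9
Maximum flow = 9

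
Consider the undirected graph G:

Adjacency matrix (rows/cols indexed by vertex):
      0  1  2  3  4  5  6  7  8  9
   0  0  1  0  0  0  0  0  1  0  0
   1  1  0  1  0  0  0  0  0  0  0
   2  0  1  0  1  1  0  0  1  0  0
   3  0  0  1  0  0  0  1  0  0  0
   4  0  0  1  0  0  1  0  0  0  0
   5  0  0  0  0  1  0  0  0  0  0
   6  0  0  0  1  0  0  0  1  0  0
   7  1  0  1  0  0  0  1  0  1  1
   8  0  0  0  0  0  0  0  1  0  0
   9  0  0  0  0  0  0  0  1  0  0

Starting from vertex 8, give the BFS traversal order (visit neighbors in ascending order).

BFS from vertex 8 (neighbors processed in ascending order):
Visit order: 8, 7, 0, 2, 6, 9, 1, 3, 4, 5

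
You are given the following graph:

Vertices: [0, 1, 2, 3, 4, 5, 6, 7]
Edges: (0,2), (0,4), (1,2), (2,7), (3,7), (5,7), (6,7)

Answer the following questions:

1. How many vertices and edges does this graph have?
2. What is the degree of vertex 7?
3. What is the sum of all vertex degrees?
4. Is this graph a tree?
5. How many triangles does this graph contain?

Count: 8 vertices, 7 edges.
Vertex 7 has neighbors [2, 3, 5, 6], degree = 4.
Handshaking lemma: 2 * 7 = 14.
A graph is a tree iff it is connected and has exactly n-1 edges. This graph is connected (all 8 vertices in one component) and has 8-1 = 7 edges. It is a tree.
Number of triangles = 0.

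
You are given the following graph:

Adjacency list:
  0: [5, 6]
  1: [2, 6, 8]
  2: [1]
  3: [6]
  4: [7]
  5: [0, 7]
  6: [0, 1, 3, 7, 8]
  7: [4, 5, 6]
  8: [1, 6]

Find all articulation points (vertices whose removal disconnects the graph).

An articulation point is a vertex whose removal disconnects the graph.
Articulation points: [1, 6, 7]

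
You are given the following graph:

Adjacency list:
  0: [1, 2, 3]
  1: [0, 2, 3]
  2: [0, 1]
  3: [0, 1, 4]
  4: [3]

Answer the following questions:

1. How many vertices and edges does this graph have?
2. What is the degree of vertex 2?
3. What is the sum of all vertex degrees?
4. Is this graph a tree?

Count: 5 vertices, 6 edges.
Vertex 2 has neighbors [0, 1], degree = 2.
Handshaking lemma: 2 * 6 = 12.
A tree on 5 vertices has 4 edges. This graph has 6 edges (2 extra). Not a tree.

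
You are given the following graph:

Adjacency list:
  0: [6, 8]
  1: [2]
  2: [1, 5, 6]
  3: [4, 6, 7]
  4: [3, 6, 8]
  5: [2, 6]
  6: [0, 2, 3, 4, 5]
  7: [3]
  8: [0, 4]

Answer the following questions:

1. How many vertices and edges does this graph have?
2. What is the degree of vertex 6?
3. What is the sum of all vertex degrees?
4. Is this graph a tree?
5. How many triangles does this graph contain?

Count: 9 vertices, 11 edges.
Vertex 6 has neighbors [0, 2, 3, 4, 5], degree = 5.
Handshaking lemma: 2 * 11 = 22.
A tree on 9 vertices has 8 edges. This graph has 11 edges (3 extra). Not a tree.
Number of triangles = 2.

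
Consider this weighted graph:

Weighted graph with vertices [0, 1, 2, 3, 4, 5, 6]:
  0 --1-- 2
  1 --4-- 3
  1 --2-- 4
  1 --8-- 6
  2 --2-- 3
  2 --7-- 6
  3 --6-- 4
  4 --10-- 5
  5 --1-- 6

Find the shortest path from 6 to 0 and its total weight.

Using Dijkstra's algorithm from vertex 6:
Shortest path: 6 -> 2 -> 0
Total weight: 7 + 1 = 8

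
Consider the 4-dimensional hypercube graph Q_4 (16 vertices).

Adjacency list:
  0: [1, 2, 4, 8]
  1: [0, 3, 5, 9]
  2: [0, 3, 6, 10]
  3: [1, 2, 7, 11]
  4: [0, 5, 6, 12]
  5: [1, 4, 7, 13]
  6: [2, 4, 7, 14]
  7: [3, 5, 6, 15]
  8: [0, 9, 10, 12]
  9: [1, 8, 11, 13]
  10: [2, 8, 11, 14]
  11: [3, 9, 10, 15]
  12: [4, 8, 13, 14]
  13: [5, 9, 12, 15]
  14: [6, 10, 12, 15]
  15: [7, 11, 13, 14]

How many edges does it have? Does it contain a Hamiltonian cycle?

Q_4 has 16 * 4 / 2 = 32 edges.
Q_4 (d >= 2) always has a Hamiltonian cycle: a 4-bit cyclic Gray code visits every vertex exactly once and returns to the start.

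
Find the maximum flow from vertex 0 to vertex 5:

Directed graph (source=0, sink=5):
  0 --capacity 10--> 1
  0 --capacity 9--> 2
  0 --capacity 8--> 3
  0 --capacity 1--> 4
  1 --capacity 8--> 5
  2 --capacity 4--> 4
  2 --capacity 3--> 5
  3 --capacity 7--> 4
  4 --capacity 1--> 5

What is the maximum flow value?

Computing max flow:
  Flow on (0->1): 8/10
  Flow on (0->2): 3/9
  Flow on (0->3): 1/8
  Flow on (1->5): 8/8
  Flow on (2->5): 3/3
  Flow on (3->4): 1/7
  Flow on (4->5): 1/1
Maximum flow = 12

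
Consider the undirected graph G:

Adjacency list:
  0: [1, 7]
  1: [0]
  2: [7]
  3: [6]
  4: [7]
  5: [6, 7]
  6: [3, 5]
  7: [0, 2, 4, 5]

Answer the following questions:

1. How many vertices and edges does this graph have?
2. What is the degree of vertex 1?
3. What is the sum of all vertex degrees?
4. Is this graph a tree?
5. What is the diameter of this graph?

Count: 8 vertices, 7 edges.
Vertex 1 has neighbors [0], degree = 1.
Handshaking lemma: 2 * 7 = 14.
A graph is a tree iff it is connected and has exactly n-1 edges. This graph is connected (all 8 vertices in one component) and has 8-1 = 7 edges. It is a tree.
Diameter (longest shortest path) = 5.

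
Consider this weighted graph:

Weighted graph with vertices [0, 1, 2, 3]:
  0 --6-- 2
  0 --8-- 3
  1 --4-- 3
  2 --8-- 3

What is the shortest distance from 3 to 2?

Using Dijkstra's algorithm from vertex 3:
Shortest path: 3 -> 2
Total weight: 8 = 8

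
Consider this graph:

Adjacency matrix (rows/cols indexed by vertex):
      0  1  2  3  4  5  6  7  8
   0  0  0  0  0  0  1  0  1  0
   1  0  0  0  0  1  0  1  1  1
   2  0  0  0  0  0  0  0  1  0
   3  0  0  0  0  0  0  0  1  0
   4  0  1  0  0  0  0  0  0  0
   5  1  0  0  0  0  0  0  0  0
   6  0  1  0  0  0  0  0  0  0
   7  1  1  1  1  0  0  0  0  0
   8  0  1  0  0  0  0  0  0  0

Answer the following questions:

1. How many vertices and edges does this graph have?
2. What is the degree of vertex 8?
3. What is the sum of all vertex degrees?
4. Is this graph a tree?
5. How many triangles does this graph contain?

Count: 9 vertices, 8 edges.
Vertex 8 has neighbors [1], degree = 1.
Handshaking lemma: 2 * 8 = 16.
A graph is a tree iff it is connected and has exactly n-1 edges. This graph is connected (all 9 vertices in one component) and has 9-1 = 8 edges. It is a tree.
Number of triangles = 0.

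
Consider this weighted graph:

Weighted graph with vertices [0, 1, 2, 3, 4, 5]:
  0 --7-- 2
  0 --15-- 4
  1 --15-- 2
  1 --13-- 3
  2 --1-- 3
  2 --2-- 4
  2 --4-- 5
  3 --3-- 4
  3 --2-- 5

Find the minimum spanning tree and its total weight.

Applying Kruskal's algorithm (sort edges by weight, add if no cycle):
  Add (2,3) w=1
  Add (2,4) w=2
  Add (3,5) w=2
  Skip (3,4) w=3 (creates cycle)
  Skip (2,5) w=4 (creates cycle)
  Add (0,2) w=7
  Add (1,3) w=13
  Skip (0,4) w=15 (creates cycle)
  Skip (1,2) w=15 (creates cycle)
MST weight = 25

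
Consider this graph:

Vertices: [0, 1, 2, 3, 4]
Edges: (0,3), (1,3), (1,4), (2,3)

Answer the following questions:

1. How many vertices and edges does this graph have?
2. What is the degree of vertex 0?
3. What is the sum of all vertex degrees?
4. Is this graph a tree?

Count: 5 vertices, 4 edges.
Vertex 0 has neighbors [3], degree = 1.
Handshaking lemma: 2 * 4 = 8.
A graph is a tree iff it is connected and has exactly n-1 edges. This graph is connected (all 5 vertices in one component) and has 5-1 = 4 edges. It is a tree.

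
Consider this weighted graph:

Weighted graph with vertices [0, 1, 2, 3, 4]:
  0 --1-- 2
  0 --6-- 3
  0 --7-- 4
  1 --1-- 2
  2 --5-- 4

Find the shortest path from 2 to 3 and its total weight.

Using Dijkstra's algorithm from vertex 2:
Shortest path: 2 -> 0 -> 3
Total weight: 1 + 6 = 7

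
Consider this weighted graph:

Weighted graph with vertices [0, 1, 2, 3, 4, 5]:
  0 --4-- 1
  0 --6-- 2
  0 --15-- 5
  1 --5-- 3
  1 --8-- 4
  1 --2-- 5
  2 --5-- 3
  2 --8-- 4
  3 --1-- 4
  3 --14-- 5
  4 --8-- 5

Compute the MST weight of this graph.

Applying Kruskal's algorithm (sort edges by weight, add if no cycle):
  Add (3,4) w=1
  Add (1,5) w=2
  Add (0,1) w=4
  Add (1,3) w=5
  Add (2,3) w=5
  Skip (0,2) w=6 (creates cycle)
  Skip (1,4) w=8 (creates cycle)
  Skip (2,4) w=8 (creates cycle)
  Skip (4,5) w=8 (creates cycle)
  Skip (3,5) w=14 (creates cycle)
  Skip (0,5) w=15 (creates cycle)
MST weight = 17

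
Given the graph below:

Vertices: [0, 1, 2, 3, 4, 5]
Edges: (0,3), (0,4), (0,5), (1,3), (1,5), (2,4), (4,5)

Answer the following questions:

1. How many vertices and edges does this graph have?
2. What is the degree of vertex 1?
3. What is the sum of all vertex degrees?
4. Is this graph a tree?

Count: 6 vertices, 7 edges.
Vertex 1 has neighbors [3, 5], degree = 2.
Handshaking lemma: 2 * 7 = 14.
A tree on 6 vertices has 5 edges. This graph has 7 edges (2 extra). Not a tree.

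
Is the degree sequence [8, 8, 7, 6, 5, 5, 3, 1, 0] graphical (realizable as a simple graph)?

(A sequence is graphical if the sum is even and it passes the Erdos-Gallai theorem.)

Sum of degrees = 43. Sum is odd, so the sequence is NOT graphical.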